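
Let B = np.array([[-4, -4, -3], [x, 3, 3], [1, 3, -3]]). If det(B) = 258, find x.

x = -9

Expanding along the row containing x, det(B) is linear in x: det(B) = (-21)·x + (69).
Set (-21)·x + (69) = 258  ⇒  (-21)·x = 189  ⇒  x = -9.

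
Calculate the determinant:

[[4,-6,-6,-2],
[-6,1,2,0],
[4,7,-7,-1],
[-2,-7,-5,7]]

Expand along row 2 (it has 1 zero):
  − (-6) · M_21   where M_21 = det([-6 -6 -2; 7 -7 -1; -7 -5 7]) = 744
  + (1) · M_22   where M_22 = det([4 -6 -2; 4 -7 -1; -2 -5 7]) = 8
  − (2) · M_23   where M_23 = det([4 -6 -2; 4 7 -1; -2 -7 7]) = 352
det = (-1)·(-6)·(744) + (+1)·(1)·(8) + (-1)·(2)·(352) = 3768

3768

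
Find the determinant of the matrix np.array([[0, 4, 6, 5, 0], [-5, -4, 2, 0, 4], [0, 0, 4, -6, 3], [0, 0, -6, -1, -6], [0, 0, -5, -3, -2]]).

The determinant is -2660.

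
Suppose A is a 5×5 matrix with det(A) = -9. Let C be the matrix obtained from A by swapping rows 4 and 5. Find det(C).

Swapping two rows multiplies the determinant by −1.
det(C) = (-1)·(-9) = 9

9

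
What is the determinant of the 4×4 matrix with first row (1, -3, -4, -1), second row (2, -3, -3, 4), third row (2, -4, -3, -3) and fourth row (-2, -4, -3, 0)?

Expand along row 4 (it has 1 zero):
  − (-2) · M_41   where M_41 = det([-3 -4 -1; -3 -3 4; -4 -3 -3]) = 40
  + (-4) · M_42   where M_42 = det([1 -4 -1; 2 -3 4; 2 -3 -3]) = -35
  − (-3) · M_43   where M_43 = det([1 -3 -1; 2 -3 4; 2 -4 -3]) = -15
det = (-1)·(-2)·(40) + (+1)·(-4)·(-35) + (-1)·(-3)·(-15) = 175

175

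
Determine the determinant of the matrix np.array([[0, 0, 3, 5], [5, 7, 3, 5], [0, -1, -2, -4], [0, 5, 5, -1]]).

Expand along column 1 (it has 3 zeros):
  − (5) · M_21   where M_21 = det([0 3 5; -1 -2 -4; 5 5 -1]) = -38
det = (-1)·(5)·(-38) = 190

190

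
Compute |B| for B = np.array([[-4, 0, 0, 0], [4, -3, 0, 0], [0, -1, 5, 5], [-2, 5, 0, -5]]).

B is block lower-triangular with a 2×2 block and a 2×2 block on the diagonal, so its determinant equals the product of the determinants of the diagonal blocks.
det of the 2×2 block = 12
det of the 2×2 block = -25
det = (12)·(-25) = -300

-300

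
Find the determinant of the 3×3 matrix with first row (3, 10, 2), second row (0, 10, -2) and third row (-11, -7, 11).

728

Expand along column 1:
  + 3 · |10 -2; -7 11| = 3·(110 − 14) = 288
  + (-11) · |10 2; 10 -2| = (-11)·(-20 − 20) = 440
Sum: (288) + (440) = 728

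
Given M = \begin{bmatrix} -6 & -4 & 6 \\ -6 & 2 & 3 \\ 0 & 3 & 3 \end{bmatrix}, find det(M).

-162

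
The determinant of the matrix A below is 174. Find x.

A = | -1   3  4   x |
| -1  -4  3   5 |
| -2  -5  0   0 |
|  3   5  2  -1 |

9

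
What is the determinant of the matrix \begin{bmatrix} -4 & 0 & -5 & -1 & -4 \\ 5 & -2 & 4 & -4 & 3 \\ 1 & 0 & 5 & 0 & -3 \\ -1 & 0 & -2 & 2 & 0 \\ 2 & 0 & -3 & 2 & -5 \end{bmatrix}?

Expand along column 2 (it has 4 zeros):
  + (-2) · M_22   where M_22 = det([-4 -5 -1 -4; 1 5 0 -3; -1 -2 2 0; 2 -3 2 -5]) = 428
det = (+1)·(-2)·(428) = -856

-856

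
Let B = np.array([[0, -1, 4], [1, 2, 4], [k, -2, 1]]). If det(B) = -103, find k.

Expanding along the row containing k, det(B) is linear in k: det(B) = (-12)·k + (-7).
Set (-12)·k + (-7) = -103  ⇒  (-12)·k = -96  ⇒  k = 8.

8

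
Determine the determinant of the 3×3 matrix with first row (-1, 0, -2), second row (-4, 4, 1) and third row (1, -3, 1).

Expand along column 2:
  + 4 · |-1 -2; 1 1| = 4·(-1 − (-2)) = 4
  − (-3) · |-1 -2; -4 1| = −(-3)·(-1 − 8) = -27
Sum: (4) + (-27) = -23

-23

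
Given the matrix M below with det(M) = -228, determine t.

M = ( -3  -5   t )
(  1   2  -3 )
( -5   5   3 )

Expanding along the row containing t, det(M) is linear in t: det(M) = (15)·t + (-123).
Set (15)·t + (-123) = -228  ⇒  (15)·t = -105  ⇒  t = -7.

-7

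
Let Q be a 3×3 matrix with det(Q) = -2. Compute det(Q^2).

det(Q^2) = (det Q)^2 = (-2)^2 = 4

4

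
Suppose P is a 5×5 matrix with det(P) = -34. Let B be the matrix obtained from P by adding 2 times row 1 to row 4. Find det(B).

det(B) = -34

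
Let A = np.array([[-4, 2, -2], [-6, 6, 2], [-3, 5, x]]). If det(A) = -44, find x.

Expanding along the row containing x, det(A) is linear in x: det(A) = (-12)·x + (52).
Set (-12)·x + (52) = -44  ⇒  (-12)·x = -96  ⇒  x = 8.

x = 8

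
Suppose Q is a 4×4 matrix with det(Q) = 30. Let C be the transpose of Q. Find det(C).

|C| = 30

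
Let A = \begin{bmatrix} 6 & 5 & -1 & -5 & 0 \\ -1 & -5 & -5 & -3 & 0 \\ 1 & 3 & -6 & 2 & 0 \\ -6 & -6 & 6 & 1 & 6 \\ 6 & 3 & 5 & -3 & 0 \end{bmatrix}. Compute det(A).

The determinant is -5976.

Expand along column 5 (it has 4 zeros):
  − (6) · M_45   where M_45 = det([6 5 -1 -5; -1 -5 -5 -3; 1 3 -6 2; 6 3 5 -3]) = 996
det = (-1)·(6)·(996) = -5976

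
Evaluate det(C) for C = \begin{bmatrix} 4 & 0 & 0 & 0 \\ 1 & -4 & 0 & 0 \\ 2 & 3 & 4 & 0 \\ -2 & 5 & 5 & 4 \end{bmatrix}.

C is lower triangular, so det(C) is the product of the diagonal entries:
det = (4) · (-4) · (4) · (4) = -256

-256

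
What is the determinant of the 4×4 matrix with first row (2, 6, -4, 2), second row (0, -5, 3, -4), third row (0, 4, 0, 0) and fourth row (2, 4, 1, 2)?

The determinant is -160.

Expand along row 3 (it has 3 zeros):
  − (4) · M_32   where M_32 = det([2 -4 2; 0 3 -4; 2 1 2]) = 40
det = (-1)·(4)·(40) = -160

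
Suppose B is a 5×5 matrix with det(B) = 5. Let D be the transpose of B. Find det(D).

det(D) = 5

det(Bᵀ) = det(B).
det(D) = (1)·(5) = 5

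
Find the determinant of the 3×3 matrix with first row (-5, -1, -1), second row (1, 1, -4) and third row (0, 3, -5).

Expand along column 1:
  + (-5) · |1 -4; 3 -5| = (-5)·(-5 − (-12)) = -35
  − 1 · |-1 -1; 3 -5| = −1·(5 − (-3)) = -8
Sum: (-35) + (-8) = -43

-43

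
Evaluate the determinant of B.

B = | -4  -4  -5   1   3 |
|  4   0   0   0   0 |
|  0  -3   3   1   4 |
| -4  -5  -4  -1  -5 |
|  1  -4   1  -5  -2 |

det(B) = -4620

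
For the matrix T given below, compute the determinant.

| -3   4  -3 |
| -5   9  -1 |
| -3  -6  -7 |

-92

Expand along column 1:
  + (-3) · |9 -1; -6 -7| = (-3)·(-63 − 6) = 207
  − (-5) · |4 -3; -6 -7| = −(-5)·(-28 − 18) = -230
  + (-3) · |4 -3; 9 -1| = (-3)·(-4 − (-27)) = -69
Sum: (207) + (-230) + (-69) = -92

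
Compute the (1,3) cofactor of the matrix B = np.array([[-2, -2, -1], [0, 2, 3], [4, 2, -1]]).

Delete row 1 and column 3; the remaining 2×2 submatrix is [0 2; 4 2].
Its determinant is 0·2 − 2·4 = -8.
The cofactor carries sign (−1)^(1+3) = +1, so C_{1,3} = +(-8) = -8.

The cofactor is -8.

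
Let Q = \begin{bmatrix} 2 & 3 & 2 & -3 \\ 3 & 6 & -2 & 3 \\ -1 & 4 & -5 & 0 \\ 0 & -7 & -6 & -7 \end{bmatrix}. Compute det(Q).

|Q| = -1348

Expand along row 3 (it has 1 zero):
  + (-1) · M_31   where M_31 = det([3 2 -3; 6 -2 3; -7 -6 -7]) = 288
  − (4) · M_32   where M_32 = det([2 2 -3; 3 -2 3; 0 -6 -7]) = 160
  + (-5) · M_33   where M_33 = det([2 3 -3; 3 6 3; 0 -7 -7]) = 84
det = (+1)·(-1)·(288) + (-1)·(4)·(160) + (+1)·(-5)·(84) = -1348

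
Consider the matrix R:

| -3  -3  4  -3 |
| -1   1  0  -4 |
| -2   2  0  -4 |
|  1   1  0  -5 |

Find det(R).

Expand along column 3 (it has 3 zeros):
  + (4) · M_13   where M_13 = det([-1 1 -4; -2 2 -4; 1 1 -5]) = 8
det = (+1)·(4)·(8) = 32

The determinant is 32.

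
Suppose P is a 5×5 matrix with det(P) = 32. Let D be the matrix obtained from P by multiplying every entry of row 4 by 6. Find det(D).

Scaling one row by 6 multiplies the determinant by 6.
det(D) = (6)·(32) = 192

192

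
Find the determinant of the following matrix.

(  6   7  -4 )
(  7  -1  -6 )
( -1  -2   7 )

-355

Expand along column 1:
  + 6 · |-1 -6; -2 7| = 6·(-7 − 12) = -114
  − 7 · |7 -4; -2 7| = −7·(49 − 8) = -287
  + (-1) · |7 -4; -1 -6| = (-1)·(-42 − 4) = 46
Sum: (-114) + (-287) + (46) = -355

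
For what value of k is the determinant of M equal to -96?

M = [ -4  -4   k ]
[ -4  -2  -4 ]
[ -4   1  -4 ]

Expanding along the row containing k, det(M) is linear in k: det(M) = (-12)·k + (-48).
Set (-12)·k + (-48) = -96  ⇒  (-12)·k = -48  ⇒  k = 4.

4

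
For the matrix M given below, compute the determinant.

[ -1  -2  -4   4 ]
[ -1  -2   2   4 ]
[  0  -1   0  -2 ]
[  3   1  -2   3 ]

The determinant is -150.

Expand along row 3 (it has 2 zeros):
  − (-1) · M_32   where M_32 = det([-1 -4 4; -1 2 4; 3 -2 3]) = -90
  − (-2) · M_34   where M_34 = det([-1 -2 -4; -1 -2 2; 3 1 -2]) = -30
det = (-1)·(-1)·(-90) + (-1)·(-2)·(-30) = -150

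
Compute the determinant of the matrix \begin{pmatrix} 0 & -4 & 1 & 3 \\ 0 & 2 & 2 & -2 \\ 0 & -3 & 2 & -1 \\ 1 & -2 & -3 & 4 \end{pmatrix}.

-30

Expand along column 1 (it has 3 zeros):
  − (1) · M_41   where M_41 = det([-4 1 3; 2 2 -2; -3 2 -1]) = 30
det = (-1)·(1)·(30) = -30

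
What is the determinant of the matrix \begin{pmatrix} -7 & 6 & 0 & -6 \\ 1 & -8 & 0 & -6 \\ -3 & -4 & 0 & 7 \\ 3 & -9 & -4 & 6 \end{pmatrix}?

3176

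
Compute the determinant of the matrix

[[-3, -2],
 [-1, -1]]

det = (-3)·(-1) − (-2)·(-1) = 3 − 2 = 1

1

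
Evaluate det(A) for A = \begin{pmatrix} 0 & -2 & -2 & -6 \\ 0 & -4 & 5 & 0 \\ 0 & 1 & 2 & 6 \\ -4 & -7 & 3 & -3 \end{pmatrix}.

Expand along column 1 (it has 3 zeros):
  − (-4) · M_41   where M_41 = det([-2 -2 -6; -4 5 0; 1 2 6]) = -30
det = (-1)·(-4)·(-30) = -120

det(A) = -120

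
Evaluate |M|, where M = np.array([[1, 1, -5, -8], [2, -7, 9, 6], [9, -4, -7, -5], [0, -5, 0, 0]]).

Expand along row 4 (it has 3 zeros):
  + (-5) · M_42   where M_42 = det([1 -5 -8; 2 9 6; 9 -7 -5]) = 437
det = (+1)·(-5)·(437) = -2185

-2185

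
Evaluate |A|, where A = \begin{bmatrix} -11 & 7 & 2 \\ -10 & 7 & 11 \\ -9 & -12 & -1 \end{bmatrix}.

Expand along row 1:
  + (-11) · |7 11; -12 -1| = (-11)·(-7 − (-132)) = -1375
  − 7 · |-10 11; -9 -1| = −7·(10 − (-99)) = -763
  + 2 · |-10 7; -9 -12| = 2·(120 − (-63)) = 366
Sum: (-1375) + (-763) + (366) = -1772

|A| = -1772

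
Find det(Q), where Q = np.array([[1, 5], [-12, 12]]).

72

det(Q) = 1·12 − 5·(-12) = 12 − (-60) = 72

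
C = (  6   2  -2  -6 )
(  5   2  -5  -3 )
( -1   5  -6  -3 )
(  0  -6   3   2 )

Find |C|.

Expand along row 4 (it has 1 zero):
  + (-6) · M_42   where M_42 = det([6 -2 -6; 5 -5 -3; -1 -6 -3]) = 156
  − (3) · M_43   where M_43 = det([6 2 -6; 5 2 -3; -1 5 -3]) = -72
  + (2) · M_44   where M_44 = det([6 2 -2; 5 2 -5; -1 5 -6]) = 94
det = (+1)·(-6)·(156) + (-1)·(3)·(-72) + (+1)·(2)·(94) = -532

-532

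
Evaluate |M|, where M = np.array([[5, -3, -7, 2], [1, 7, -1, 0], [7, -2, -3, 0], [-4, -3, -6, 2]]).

Expand along column 4 (it has 2 zeros):
  − (2) · M_14   where M_14 = det([1 7 -1; 7 -2 -3; -4 -3 -6]) = 410
  + (2) · M_44   where M_44 = det([5 -3 -7; 1 7 -1; 7 -2 -3]) = 254
det = (-1)·(2)·(410) + (+1)·(2)·(254) = -312

|M| = -312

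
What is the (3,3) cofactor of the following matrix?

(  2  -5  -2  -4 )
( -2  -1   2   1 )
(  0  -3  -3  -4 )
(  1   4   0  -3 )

51

Delete row 3 and column 3; the remaining 3×3 submatrix is [2 -5 -4; -2 -1 1; 1 4 -3].
Its determinant is 51.
The cofactor carries sign (−1)^(3+3) = +1, so C_{3,3} = +(51) = 51.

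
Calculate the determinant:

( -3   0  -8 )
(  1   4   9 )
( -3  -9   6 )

Expand along column 2:
  + 4 · |-3 -8; -3 6| = 4·(-18 − 24) = -168
  − (-9) · |-3 -8; 1 9| = −(-9)·(-27 − (-8)) = -171
Sum: (-168) + (-171) = -339

-339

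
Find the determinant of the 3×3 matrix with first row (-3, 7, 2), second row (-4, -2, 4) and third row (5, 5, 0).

Expand along row 3:
  + 5 · |7 2; -2 4| = 5·(28 − (-4)) = 160
  − 5 · |-3 2; -4 4| = −5·(-12 − (-8)) = 20
Sum: (160) + (20) = 180

180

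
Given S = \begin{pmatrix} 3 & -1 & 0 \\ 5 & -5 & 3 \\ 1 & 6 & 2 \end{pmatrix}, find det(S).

The determinant is -77.

Expand along row 1:
  + 3 · |-5 3; 6 2| = 3·(-10 − 18) = -84
  − (-1) · |5 3; 1 2| = −(-1)·(10 − 3) = 7
Sum: (-84) + (7) = -77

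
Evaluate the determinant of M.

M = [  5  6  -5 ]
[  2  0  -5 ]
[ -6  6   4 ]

Expand along column 2:
  − 6 · |2 -5; -6 4| = −6·(8 − 30) = 132
  − 6 · |5 -5; 2 -5| = −6·(-25 − (-10)) = 90
Sum: (132) + (90) = 222

|M| = 222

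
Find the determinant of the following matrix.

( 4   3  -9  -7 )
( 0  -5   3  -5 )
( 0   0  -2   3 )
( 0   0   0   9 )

360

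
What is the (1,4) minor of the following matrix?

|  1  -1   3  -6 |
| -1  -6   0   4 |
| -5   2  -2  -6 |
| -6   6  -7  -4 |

The minor is 140.

Delete row 1 and column 4; the remaining 3×3 submatrix is [-1 -6 0; -5 2 -2; -6 6 -7].
Its determinant is 140.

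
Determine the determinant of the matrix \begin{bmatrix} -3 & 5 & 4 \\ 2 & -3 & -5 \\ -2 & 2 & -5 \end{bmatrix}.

17

Expand along column 1:
  + (-3) · |-3 -5; 2 -5| = (-3)·(15 − (-10)) = -75
  − 2 · |5 4; 2 -5| = −2·(-25 − 8) = 66
  + (-2) · |5 4; -3 -5| = (-2)·(-25 − (-12)) = 26
Sum: (-75) + (66) + (26) = 17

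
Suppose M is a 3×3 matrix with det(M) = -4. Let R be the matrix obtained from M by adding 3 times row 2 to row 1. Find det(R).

-4

Adding a multiple of one row to another leaves the determinant unchanged.
det(R) = (1)·(-4) = -4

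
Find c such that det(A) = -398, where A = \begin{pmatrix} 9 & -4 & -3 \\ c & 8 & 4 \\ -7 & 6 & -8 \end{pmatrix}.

-9

Expanding along the column containing c, det(A) is linear in c: det(A) = (-50)·c + (-848).
Set (-50)·c + (-848) = -398  ⇒  (-50)·c = 450  ⇒  c = -9.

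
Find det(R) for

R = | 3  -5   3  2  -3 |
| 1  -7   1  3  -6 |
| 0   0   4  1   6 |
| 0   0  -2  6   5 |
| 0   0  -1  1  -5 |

R is block upper-triangular with a 2×2 block and a 3×3 block on the diagonal, so its determinant equals the product of the determinants of the diagonal blocks.
det of the 2×2 block = -16
det of the 3×3 block = -131
det = (-16)·(-131) = 2096

The determinant is 2096.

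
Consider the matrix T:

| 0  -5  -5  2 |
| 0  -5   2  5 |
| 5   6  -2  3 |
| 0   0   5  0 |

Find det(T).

375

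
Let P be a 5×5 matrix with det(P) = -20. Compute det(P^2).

det(P^2) = (det P)^2 = (-20)^2 = 400

The determinant is 400.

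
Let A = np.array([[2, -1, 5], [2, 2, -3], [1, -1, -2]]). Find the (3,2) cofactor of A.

Delete row 3 and column 2; the remaining 2×2 submatrix is [2 5; 2 -3].
Its determinant is 2·(-3) − 5·2 = -16.
The cofactor carries sign (−1)^(3+2) = −1, so C_{3,2} = −(-16) = 16.

16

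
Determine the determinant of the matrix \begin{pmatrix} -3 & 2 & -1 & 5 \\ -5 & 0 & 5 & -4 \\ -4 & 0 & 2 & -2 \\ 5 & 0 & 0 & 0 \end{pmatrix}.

20

Expand along row 4 (it has 3 zeros):
  − (5) · M_41   where M_41 = det([2 -1 5; 0 5 -4; 0 2 -2]) = -4
det = (-1)·(5)·(-4) = 20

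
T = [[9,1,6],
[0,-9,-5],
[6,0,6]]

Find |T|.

The determinant is -192.

Expand along row 2:
  + (-9) · |9 6; 6 6| = (-9)·(54 − 36) = -162
  − (-5) · |9 1; 6 0| = −(-5)·(0 − 6) = -30
Sum: (-162) + (-30) = -192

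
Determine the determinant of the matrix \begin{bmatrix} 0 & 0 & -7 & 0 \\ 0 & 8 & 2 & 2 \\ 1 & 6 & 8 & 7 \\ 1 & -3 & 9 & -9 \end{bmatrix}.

Expand along row 1 (it has 3 zeros):
  + (-7) · M_13   where M_13 = det([0 8 2; 1 6 7; 1 -3 -9]) = 110
det = (+1)·(-7)·(110) = -770

-770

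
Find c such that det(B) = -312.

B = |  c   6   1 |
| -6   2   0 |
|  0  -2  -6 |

Expanding along the row containing c, det(B) is linear in c: det(B) = (-12)·c + (-204).
Set (-12)·c + (-204) = -312  ⇒  (-12)·c = -108  ⇒  c = 9.

9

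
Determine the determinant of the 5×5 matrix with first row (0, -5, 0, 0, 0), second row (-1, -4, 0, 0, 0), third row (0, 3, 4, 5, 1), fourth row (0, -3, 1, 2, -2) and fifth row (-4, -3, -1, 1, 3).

The matrix is block lower-triangular with a 2×2 block and a 3×3 block on the diagonal, so its determinant equals the product of the determinants of the diagonal blocks.
det of the 2×2 block = -5
det of the 3×3 block = 30
det = (-5)·(30) = -150

-150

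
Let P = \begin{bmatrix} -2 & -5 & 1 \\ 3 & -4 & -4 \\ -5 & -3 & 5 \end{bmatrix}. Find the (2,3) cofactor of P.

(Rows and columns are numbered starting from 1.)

The cofactor is 19.

Delete row 2 and column 3; the remaining 2×2 submatrix is [-2 -5; -5 -3].
Its determinant is (-2)·(-3) − (-5)·(-5) = -19.
The cofactor carries sign (−1)^(2+3) = −1, so C_{2,3} = −(-19) = 19.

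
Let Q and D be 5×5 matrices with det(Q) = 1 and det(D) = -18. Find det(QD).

-18

det(QD) = det(Q)·det(D) = (1)·(-18) = -18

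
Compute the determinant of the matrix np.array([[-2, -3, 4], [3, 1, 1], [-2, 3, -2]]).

42

Expand along row 1:
  + (-2) · |1 1; 3 -2| = (-2)·(-2 − 3) = 10
  − (-3) · |3 1; -2 -2| = −(-3)·(-6 − (-2)) = -12
  + 4 · |3 1; -2 3| = 4·(9 − (-2)) = 44
Sum: (10) + (-12) + (44) = 42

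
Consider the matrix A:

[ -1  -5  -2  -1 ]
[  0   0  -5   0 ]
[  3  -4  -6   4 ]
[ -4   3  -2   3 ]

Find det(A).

|A| = 780

Expand along row 2 (it has 3 zeros):
  − (-5) · M_23   where M_23 = det([-1 -5 -1; 3 -4 4; -4 3 3]) = 156
det = (-1)·(-5)·(156) = 780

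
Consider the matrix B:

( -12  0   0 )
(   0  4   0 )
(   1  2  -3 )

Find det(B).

|B| = 144

B is lower triangular, so det(B) is the product of the diagonal entries:
det = (-12) · (4) · (-3) = 144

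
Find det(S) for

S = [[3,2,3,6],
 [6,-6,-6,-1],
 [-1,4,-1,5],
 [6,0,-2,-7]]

-2408

Expand along row 4 (it has 1 zero):
  − (6) · M_41   where M_41 = det([2 3 6; -6 -6 -1; 4 -1 5]) = 196
  − (-2) · M_43   where M_43 = det([3 2 6; 6 -6 -1; -1 4 5]) = -28
  + (-7) · M_44   where M_44 = det([3 2 3; 6 -6 -6; -1 4 -1]) = 168
det = (-1)·(6)·(196) + (-1)·(-2)·(-28) + (+1)·(-7)·(168) = -2408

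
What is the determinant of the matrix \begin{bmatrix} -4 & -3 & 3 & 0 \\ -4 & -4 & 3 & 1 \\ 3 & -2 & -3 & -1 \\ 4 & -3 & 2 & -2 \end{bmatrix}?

Expand along row 1 (it has 1 zero):
  + (-4) · M_11   where M_11 = det([-4 3 1; -2 -3 -1; -3 2 -2]) = -48
  − (-3) · M_12   where M_12 = det([-4 3 1; 3 -3 -1; 4 2 -2]) = -8
  + (3) · M_13   where M_13 = det([-4 -4 1; 3 -2 -1; 4 -3 -2]) = -13
det = (+1)·(-4)·(-48) + (-1)·(-3)·(-8) + (+1)·(3)·(-13) = 129

129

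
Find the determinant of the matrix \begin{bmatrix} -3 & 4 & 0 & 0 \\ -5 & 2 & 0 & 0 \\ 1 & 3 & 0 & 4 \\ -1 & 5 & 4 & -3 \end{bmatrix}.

The determinant is -224.

The matrix is block lower-triangular with a 2×2 block and a 2×2 block on the diagonal, so its determinant equals the product of the determinants of the diagonal blocks.
det of the 2×2 block = 14
det of the 2×2 block = -16
det = (14)·(-16) = -224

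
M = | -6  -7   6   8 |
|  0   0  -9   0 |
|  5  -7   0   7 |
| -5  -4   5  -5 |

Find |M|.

-6732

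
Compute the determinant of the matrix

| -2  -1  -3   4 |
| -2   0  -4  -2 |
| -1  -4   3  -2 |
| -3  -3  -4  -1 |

Expand along row 2 (it has 1 zero):
  − (-2) · M_21   where M_21 = det([-1 -3 4; -4 3 -2; -3 -4 -1]) = 105
  − (-4) · M_23   where M_23 = det([-2 -1 4; -1 -4 -2; -3 -3 -1]) = -37
  + (-2) · M_24   where M_24 = det([-2 -1 -3; -1 -4 3; -3 -3 -4]) = -10
det = (-1)·(-2)·(105) + (-1)·(-4)·(-37) + (+1)·(-2)·(-10) = 82

82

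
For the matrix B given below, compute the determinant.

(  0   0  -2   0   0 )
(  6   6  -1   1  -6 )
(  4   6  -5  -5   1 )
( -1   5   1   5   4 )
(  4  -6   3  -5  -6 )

The determinant is -2444.

Expand along row 1 (it has 4 zeros):
  + (-2) · M_13   where M_13 = det([6 6 1 -6; 4 6 -5 1; -1 5 5 4; 4 -6 -5 -6]) = 1222
det = (+1)·(-2)·(1222) = -2444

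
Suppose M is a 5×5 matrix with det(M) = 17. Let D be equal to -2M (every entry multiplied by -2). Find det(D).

|D| = -544

For a 5×5 matrix, det(-2M) = (-2)^5·det(M) = -32·det(M).
det(D) = (-32)·(17) = -544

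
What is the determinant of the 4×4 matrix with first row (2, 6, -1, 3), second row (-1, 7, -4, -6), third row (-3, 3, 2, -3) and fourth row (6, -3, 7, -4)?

Expand along row 1:
  + (2) · M_11   where M_11 = det([7 -4 -6; 3 2 -3; -3 7 -4]) = -155
  − (6) · M_12   where M_12 = det([-1 -4 -6; -3 2 -3; 6 7 -4]) = 305
  + (-1) · M_13   where M_13 = det([-1 7 -6; -3 3 -3; 6 -3 -4]) = -135
  − (3) · M_14   where M_14 = det([-1 7 -4; -3 3 2; 6 -3 7]) = 240
det = (+1)·(2)·(-155) + (-1)·(6)·(305) + (+1)·(-1)·(-135) + (-1)·(3)·(240) = -2725

-2725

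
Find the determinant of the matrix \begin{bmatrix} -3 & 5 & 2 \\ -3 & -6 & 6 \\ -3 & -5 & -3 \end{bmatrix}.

-285

Expand along row 1:
  + (-3) · |-6 6; -5 -3| = (-3)·(18 − (-30)) = -144
  − 5 · |-3 6; -3 -3| = −5·(9 − (-18)) = -135
  + 2 · |-3 -6; -3 -5| = 2·(15 − 18) = -6
Sum: (-144) + (-135) + (-6) = -285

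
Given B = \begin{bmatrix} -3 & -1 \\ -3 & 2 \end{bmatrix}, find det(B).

det(B) = (-3)·2 − (-1)·(-3) = -6 − 3 = -9

The determinant is -9.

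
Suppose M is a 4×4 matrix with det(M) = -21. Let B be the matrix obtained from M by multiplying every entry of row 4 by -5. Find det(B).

105

Scaling one row by -5 multiplies the determinant by -5.
det(B) = (-5)·(-21) = 105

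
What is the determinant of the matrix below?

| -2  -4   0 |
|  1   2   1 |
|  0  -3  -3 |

-6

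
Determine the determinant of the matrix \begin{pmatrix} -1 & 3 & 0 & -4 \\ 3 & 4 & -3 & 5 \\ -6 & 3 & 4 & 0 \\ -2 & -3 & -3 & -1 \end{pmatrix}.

Expand along row 1 (it has 1 zero):
  + (-1) · M_11   where M_11 = det([4 -3 5; 3 4 0; -3 -3 -1]) = -10
  − (3) · M_12   where M_12 = det([3 -3 5; -6 4 0; -2 -3 -1]) = 136
  − (-4) · M_14   where M_14 = det([3 4 -3; -6 3 4; -2 -3 -3]) = -167
det = (+1)·(-1)·(-10) + (-1)·(3)·(136) + (-1)·(-4)·(-167) = -1066

The determinant is -1066.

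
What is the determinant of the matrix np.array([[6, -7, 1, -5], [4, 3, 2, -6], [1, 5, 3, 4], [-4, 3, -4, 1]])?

Expand along row 1:
  + (6) · M_11   where M_11 = det([3 2 -6; 5 3 4; 3 -4 1]) = 245
  − (-7) · M_12   where M_12 = det([4 2 -6; 1 3 4; -4 -4 1]) = -6
  + (1) · M_13   where M_13 = det([4 3 -6; 1 5 4; -4 3 1]) = -217
  − (-5) · M_14   where M_14 = det([4 3 2; 1 5 3; -4 3 -4]) = -94
det = (+1)·(6)·(245) + (-1)·(-7)·(-6) + (+1)·(1)·(-217) + (-1)·(-5)·(-94) = 741

The determinant is 741.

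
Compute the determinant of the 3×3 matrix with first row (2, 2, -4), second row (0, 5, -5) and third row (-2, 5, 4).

70

Expand along row 2:
  + 5 · |2 -4; -2 4| = 5·(8 − 8) = 0
  − (-5) · |2 2; -2 5| = −(-5)·(10 − (-4)) = 70
Sum: (0) + (70) = 70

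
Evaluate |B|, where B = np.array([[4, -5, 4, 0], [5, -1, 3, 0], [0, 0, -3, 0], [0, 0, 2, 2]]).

B is block upper-triangular with a 2×2 block and a 2×2 block on the diagonal, so its determinant equals the product of the determinants of the diagonal blocks.
det of the 2×2 block = 21
det of the 2×2 block = -6
det = (21)·(-6) = -126

-126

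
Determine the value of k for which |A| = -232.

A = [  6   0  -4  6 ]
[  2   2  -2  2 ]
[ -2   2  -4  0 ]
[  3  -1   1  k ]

Expanding along the row containing k, det(A) is linear in k: det(A) = (-56)·k + (104).
Set (-56)·k + (104) = -232  ⇒  (-56)·k = -336  ⇒  k = 6.

6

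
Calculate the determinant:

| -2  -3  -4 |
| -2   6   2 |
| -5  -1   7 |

Expand along row 1:
  + (-2) · |6 2; -1 7| = (-2)·(42 − (-2)) = -88
  − (-3) · |-2 2; -5 7| = −(-3)·(-14 − (-10)) = -12
  + (-4) · |-2 6; -5 -1| = (-4)·(2 − (-30)) = -128
Sum: (-88) + (-12) + (-128) = -228

-228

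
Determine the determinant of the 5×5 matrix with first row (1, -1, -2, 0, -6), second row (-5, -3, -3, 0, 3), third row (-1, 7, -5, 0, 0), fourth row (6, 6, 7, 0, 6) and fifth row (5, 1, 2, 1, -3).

-306

Expand along column 4 (it has 4 zeros):
  − (1) · M_54   where M_54 = det([1 -1 -2 -6; -5 -3 -3 3; -1 7 -5 0; 6 6 7 6]) = 306
det = (-1)·(1)·(306) = -306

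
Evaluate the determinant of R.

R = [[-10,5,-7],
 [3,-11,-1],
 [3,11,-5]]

Expand along column 1:
  + (-10) · |-11 -1; 11 -5| = (-10)·(55 − (-11)) = -660
  − 3 · |5 -7; 11 -5| = −3·(-25 − (-77)) = -156
  + 3 · |5 -7; -11 -1| = 3·(-5 − 77) = -246
Sum: (-660) + (-156) + (-246) = -1062

-1062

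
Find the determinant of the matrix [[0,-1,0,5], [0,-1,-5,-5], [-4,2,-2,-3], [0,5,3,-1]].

-360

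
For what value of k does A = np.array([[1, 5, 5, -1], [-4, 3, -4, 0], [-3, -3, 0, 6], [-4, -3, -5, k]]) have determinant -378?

Expanding along the column containing k, det(A) is linear in k: det(A) = (153)·k + (-531).
Set (153)·k + (-531) = -378  ⇒  (153)·k = 153  ⇒  k = 1.

1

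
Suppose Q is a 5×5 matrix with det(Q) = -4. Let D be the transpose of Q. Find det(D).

The determinant is -4.

det(Qᵀ) = det(Q).
det(D) = (1)·(-4) = -4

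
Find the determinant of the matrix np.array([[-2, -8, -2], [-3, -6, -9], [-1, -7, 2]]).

Expand along column 1:
  + (-2) · |-6 -9; -7 2| = (-2)·(-12 − 63) = 150
  − (-3) · |-8 -2; -7 2| = −(-3)·(-16 − 14) = -90
  + (-1) · |-8 -2; -6 -9| = (-1)·(72 − 12) = -60
Sum: (150) + (-90) + (-60) = 0

The determinant is 0.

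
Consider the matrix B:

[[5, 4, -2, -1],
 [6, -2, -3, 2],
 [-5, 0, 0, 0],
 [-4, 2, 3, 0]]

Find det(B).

|B| = 160

Expand along row 3 (it has 3 zeros):
  + (-5) · M_31   where M_31 = det([4 -2 -1; -2 -3 2; 2 3 0]) = -32
det = (+1)·(-5)·(-32) = 160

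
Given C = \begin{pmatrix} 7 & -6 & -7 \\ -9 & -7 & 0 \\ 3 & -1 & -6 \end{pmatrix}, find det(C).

Expand along column 3:
  + (-7) · |-9 -7; 3 -1| = (-7)·(9 − (-21)) = -210
  + (-6) · |7 -6; -9 -7| = (-6)·(-49 − 54) = 618
Sum: (-210) + (618) = 408

The determinant is 408.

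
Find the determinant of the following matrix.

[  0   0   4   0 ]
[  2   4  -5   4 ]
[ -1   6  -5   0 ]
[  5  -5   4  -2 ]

Expand along row 1 (it has 3 zeros):
  + (4) · M_13   where M_13 = det([2 4 4; -1 6 0; 5 -5 -2]) = -132
det = (+1)·(4)·(-132) = -528

-528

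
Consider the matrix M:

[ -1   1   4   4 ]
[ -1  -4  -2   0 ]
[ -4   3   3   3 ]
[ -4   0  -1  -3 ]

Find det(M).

188

Expand along row 2 (it has 1 zero):
  − (-1) · M_21   where M_21 = det([1 4 4; 3 3 3; 0 -1 -3]) = 18
  + (-4) · M_22   where M_22 = det([-1 4 4; -4 3 3; -4 -1 -3]) = -26
  − (-2) · M_23   where M_23 = det([-1 1 4; -4 3 3; -4 0 -3]) = 33
det = (-1)·(-1)·(18) + (+1)·(-4)·(-26) + (-1)·(-2)·(33) = 188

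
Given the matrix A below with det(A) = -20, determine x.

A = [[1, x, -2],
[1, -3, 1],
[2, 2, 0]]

x = -1

Expanding along the column containing x, det(A) is linear in x: det(A) = (2)·x + (-18).
Set (2)·x + (-18) = -20  ⇒  (2)·x = -2  ⇒  x = -1.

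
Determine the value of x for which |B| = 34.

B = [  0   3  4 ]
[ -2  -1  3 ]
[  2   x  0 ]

-1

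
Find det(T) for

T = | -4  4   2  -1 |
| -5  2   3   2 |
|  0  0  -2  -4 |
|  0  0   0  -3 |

T is block upper-triangular with a 2×2 block and a 2×2 block on the diagonal, so its determinant equals the product of the determinants of the diagonal blocks.
det of the 2×2 block = 12
det of the 2×2 block = 6
det = (12)·(6) = 72

|T| = 72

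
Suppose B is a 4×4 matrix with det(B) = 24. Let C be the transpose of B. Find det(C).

The determinant is 24.

det(Bᵀ) = det(B).
det(C) = (1)·(24) = 24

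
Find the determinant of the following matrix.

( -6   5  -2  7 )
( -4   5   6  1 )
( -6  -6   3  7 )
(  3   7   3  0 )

Expand along row 4 (it has 1 zero):
  − (3) · M_41   where M_41 = det([5 -2 7; 5 6 1; -6 3 7]) = 634
  + (7) · M_42   where M_42 = det([-6 -2 7; -4 6 1; -6 3 7]) = -110
  − (3) · M_43   where M_43 = det([-6 5 7; -4 5 1; -6 -6 7]) = 242
det = (-1)·(3)·(634) + (+1)·(7)·(-110) + (-1)·(3)·(242) = -3398

-3398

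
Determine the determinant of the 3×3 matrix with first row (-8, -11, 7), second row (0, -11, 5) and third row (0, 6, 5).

680

Expand along column 1:
  + (-8) · |-11 5; 6 5| = (-8)·(-55 − 30) = 680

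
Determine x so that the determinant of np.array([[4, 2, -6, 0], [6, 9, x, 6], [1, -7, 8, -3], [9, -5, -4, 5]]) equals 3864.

Expanding along the row containing x, det(B) is linear in x: det(B) = (264)·x + (4656).
Set (264)·x + (4656) = 3864  ⇒  (264)·x = -792  ⇒  x = -3.

-3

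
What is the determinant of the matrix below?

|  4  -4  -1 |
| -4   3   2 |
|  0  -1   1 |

Expand along row 3:
  − (-1) · |4 -1; -4 2| = −(-1)·(8 − 4) = 4
  + 1 · |4 -4; -4 3| = 1·(12 − 16) = -4
Sum: (4) + (-4) = 0

The determinant is 0.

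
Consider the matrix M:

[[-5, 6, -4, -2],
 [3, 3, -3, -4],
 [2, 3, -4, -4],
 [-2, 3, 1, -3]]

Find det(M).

det(M) = -123

Expand along row 1:
  + (-5) · M_11   where M_11 = det([3 -3 -4; 3 -4 -4; 3 1 -3]) = -3
  − (6) · M_12   where M_12 = det([3 -3 -4; 2 -4 -4; -2 1 -3]) = 30
  + (-4) · M_13   where M_13 = det([3 3 -4; 2 3 -4; -2 3 -3]) = 3
  − (-2) · M_14   where M_14 = det([3 3 -3; 2 3 -4; -2 3 1]) = 27
det = (+1)·(-5)·(-3) + (-1)·(6)·(30) + (+1)·(-4)·(3) + (-1)·(-2)·(27) = -123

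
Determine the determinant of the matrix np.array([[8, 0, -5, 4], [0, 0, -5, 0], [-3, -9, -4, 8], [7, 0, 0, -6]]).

Expand along row 2 (it has 3 zeros):
  − (-5) · M_23   where M_23 = det([8 0 4; -3 -9 8; 7 0 -6]) = 684
det = (-1)·(-5)·(684) = 3420

The determinant is 3420.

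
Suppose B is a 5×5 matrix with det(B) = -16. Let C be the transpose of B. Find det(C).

det(Bᵀ) = det(B).
det(C) = (1)·(-16) = -16

The determinant is -16.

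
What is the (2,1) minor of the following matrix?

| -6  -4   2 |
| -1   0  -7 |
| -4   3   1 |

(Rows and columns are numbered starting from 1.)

-10

Delete row 2 and column 1; the remaining 2×2 submatrix is [-4 2; 3 1].
Its determinant is (-4)·1 − 2·3 = -10.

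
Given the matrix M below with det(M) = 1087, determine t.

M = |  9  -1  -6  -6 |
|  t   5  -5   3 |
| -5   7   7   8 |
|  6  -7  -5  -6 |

Expanding along the column containing t, det(M) is linear in t: det(M) = (-2)·t + (1083).
Set (-2)·t + (1083) = 1087  ⇒  (-2)·t = 4  ⇒  t = -2.

-2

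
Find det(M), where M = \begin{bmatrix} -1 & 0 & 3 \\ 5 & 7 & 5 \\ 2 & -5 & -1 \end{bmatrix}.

Expand along row 1:
  + (-1) · |7 5; -5 -1| = (-1)·(-7 − (-25)) = -18
  + 3 · |5 7; 2 -5| = 3·(-25 − 14) = -117
Sum: (-18) + (-117) = -135

The determinant is -135.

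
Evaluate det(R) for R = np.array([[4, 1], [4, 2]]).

det(R) = 4·2 − 1·4 = 8 − 4 = 4

4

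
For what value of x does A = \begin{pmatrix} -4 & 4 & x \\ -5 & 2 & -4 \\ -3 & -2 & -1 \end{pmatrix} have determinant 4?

Expanding along the row containing x, det(A) is linear in x: det(A) = (16)·x + (68).
Set (16)·x + (68) = 4  ⇒  (16)·x = -64  ⇒  x = -4.

x = -4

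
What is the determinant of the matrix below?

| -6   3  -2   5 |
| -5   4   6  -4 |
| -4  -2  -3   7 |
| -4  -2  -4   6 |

332

Expand along row 1:
  + (-6) · M_11   where M_11 = det([4 6 -4; -2 -3 7; -2 -4 6]) = 20
  − (3) · M_12   where M_12 = det([-5 6 -4; -4 -3 7; -4 -4 6]) = -90
  + (-2) · M_13   where M_13 = det([-5 4 -4; -4 -2 7; -4 -2 6]) = -26
  − (5) · M_14   where M_14 = det([-5 4 6; -4 -2 -3; -4 -2 -4]) = -26
det = (+1)·(-6)·(20) + (-1)·(3)·(-90) + (+1)·(-2)·(-26) + (-1)·(5)·(-26) = 332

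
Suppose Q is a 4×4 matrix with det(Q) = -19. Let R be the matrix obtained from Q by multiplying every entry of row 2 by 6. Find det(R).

det(R) = -114

Scaling one row by 6 multiplies the determinant by 6.
det(R) = (6)·(-19) = -114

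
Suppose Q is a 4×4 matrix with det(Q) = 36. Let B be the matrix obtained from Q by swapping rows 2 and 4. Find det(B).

Swapping two rows multiplies the determinant by −1.
det(B) = (-1)·(36) = -36

-36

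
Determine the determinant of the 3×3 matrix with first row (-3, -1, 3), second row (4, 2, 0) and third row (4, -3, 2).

The determinant is -64.

Expand along row 2:
  − 4 · |-1 3; -3 2| = −4·(-2 − (-9)) = -28
  + 2 · |-3 3; 4 2| = 2·(-6 − 12) = -36
Sum: (-28) + (-36) = -64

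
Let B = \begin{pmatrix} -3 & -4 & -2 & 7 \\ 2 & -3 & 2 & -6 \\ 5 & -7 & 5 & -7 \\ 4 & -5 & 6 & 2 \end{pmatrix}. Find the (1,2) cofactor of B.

32

Delete row 1 and column 2; the remaining 3×3 submatrix is [2 2 -6; 5 5 -7; 4 6 2].
Its determinant is -32.
The cofactor carries sign (−1)^(1+2) = −1, so C_{1,2} = −(-32) = 32.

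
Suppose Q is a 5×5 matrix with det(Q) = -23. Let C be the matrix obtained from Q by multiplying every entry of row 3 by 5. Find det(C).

-115

Scaling one row by 5 multiplies the determinant by 5.
det(C) = (5)·(-23) = -115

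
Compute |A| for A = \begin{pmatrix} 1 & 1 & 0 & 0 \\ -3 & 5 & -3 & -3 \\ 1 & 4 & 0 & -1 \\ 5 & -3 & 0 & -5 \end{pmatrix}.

Expand along column 3 (it has 3 zeros):
  − (-3) · M_23   where M_23 = det([1 1 0; 1 4 -1; 5 -3 -5]) = -23
det = (-1)·(-3)·(-23) = -69

-69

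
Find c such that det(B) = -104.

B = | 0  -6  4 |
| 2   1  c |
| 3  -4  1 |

c = 4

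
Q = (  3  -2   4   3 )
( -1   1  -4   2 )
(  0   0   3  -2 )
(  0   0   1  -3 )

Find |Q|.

Q is block upper-triangular with a 2×2 block and a 2×2 block on the diagonal, so its determinant equals the product of the determinants of the diagonal blocks.
det of the 2×2 block = 1
det of the 2×2 block = -7
det = (1)·(-7) = -7

The determinant is -7.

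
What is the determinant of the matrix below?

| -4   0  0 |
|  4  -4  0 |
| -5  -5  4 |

The matrix is lower triangular, so the determinant is the product of the diagonal entries:
det = (-4) · (-4) · (4) = 64

64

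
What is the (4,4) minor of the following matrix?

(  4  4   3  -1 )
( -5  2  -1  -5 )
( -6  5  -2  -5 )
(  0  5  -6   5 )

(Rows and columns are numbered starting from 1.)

-51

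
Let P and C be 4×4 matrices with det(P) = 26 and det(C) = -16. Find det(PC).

The determinant is -416.

det(PC) = det(P)·det(C) = (26)·(-16) = -416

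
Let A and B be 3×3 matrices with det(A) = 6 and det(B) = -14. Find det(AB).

The determinant is -84.

det(AB) = det(A)·det(B) = (6)·(-14) = -84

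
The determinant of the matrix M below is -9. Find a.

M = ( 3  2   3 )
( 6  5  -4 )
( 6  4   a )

Expanding along the row containing a, det(M) is linear in a: det(M) = (3)·a + (-18).
Set (3)·a + (-18) = -9  ⇒  (3)·a = 9  ⇒  a = 3.

a = 3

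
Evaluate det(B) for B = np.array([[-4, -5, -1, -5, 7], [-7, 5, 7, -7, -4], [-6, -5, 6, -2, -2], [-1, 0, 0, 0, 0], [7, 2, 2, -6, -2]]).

1800

Expand along row 4 (it has 4 zeros):
  − (-1) · M_41   where M_41 = det([-5 -1 -5 7; 5 7 -7 -4; -5 6 -2 -2; 2 2 -6 -2]) = 1800
det = (-1)·(-1)·(1800) = 1800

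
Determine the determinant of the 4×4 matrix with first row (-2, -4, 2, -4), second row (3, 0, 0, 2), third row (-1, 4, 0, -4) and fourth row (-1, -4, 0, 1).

The determinant is -40.

Expand along column 3 (it has 3 zeros):
  + (2) · M_13   where M_13 = det([3 0 2; -1 4 -4; -1 -4 1]) = -20
det = (+1)·(2)·(-20) = -40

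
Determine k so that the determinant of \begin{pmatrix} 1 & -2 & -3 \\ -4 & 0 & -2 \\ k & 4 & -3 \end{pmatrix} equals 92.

k = 3

Expanding along the row containing k, det(A) is linear in k: det(A) = (4)·k + (80).
Set (4)·k + (80) = 92  ⇒  (4)·k = 12  ⇒  k = 3.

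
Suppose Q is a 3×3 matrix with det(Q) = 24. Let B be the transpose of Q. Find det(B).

det(B) = 24

det(Qᵀ) = det(Q).
det(B) = (1)·(24) = 24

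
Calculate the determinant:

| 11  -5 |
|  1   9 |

The determinant is 104.

det = 11·9 − (-5)·1 = 99 − (-5) = 104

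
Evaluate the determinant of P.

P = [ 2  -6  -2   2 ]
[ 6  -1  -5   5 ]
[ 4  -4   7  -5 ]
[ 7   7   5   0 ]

Expand along row 4 (it has 1 zero):
  − (7) · M_41   where M_41 = det([-6 -2 2; -1 -5 5; -4 7 -5]) = 56
  + (7) · M_42   where M_42 = det([2 -2 2; 6 -5 5; 4 7 -5]) = 4
  − (5) · M_43   where M_43 = det([2 -6 2; 6 -1 5; 4 -4 -5]) = -290
det = (-1)·(7)·(56) + (+1)·(7)·(4) + (-1)·(5)·(-290) = 1086

1086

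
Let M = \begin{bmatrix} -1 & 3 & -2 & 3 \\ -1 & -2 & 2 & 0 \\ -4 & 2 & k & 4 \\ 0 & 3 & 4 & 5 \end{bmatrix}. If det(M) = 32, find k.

Expanding along the column containing k, det(M) is linear in k: det(M) = (16)·k + (64).
Set (16)·k + (64) = 32  ⇒  (16)·k = -32  ⇒  k = -2.

-2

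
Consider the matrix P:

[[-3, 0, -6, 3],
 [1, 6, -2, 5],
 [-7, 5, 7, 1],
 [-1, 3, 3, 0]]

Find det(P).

det(P) = 366

Expand along row 1 (it has 1 zero):
  + (-3) · M_11   where M_11 = det([6 -2 5; 5 7 1; 3 3 0]) = -54
  + (-6) · M_13   where M_13 = det([1 6 5; -7 5 1; -1 3 0]) = -89
  − (3) · M_14   where M_14 = det([1 6 -2; -7 5 7; -1 3 3]) = 110
det = (+1)·(-3)·(-54) + (+1)·(-6)·(-89) + (-1)·(3)·(110) = 366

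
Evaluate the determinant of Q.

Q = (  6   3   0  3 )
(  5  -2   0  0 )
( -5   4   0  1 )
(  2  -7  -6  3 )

Expand along column 3 (it has 3 zeros):
  − (-6) · M_43   where M_43 = det([6 3 3; 5 -2 0; -5 4 1]) = 3
det = (-1)·(-6)·(3) = 18

det(Q) = 18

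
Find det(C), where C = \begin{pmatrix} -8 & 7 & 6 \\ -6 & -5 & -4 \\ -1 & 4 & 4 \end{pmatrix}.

Expand along column 1:
  + (-8) · |-5 -4; 4 4| = (-8)·(-20 − (-16)) = 32
  − (-6) · |7 6; 4 4| = −(-6)·(28 − 24) = 24
  + (-1) · |7 6; -5 -4| = (-1)·(-28 − (-30)) = -2
Sum: (32) + (24) + (-2) = 54

54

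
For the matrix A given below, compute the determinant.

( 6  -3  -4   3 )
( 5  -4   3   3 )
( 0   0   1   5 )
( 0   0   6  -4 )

A is block upper-triangular with a 2×2 block and a 2×2 block on the diagonal, so its determinant equals the product of the determinants of the diagonal blocks.
det of the 2×2 block = -9
det of the 2×2 block = -34
det = (-9)·(-34) = 306

|A| = 306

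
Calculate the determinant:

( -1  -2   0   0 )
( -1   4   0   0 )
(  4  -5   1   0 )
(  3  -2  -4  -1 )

6

The matrix is block lower-triangular with a 2×2 block and a 2×2 block on the diagonal, so its determinant equals the product of the determinants of the diagonal blocks.
det of the 2×2 block = -6
det of the 2×2 block = -1
det = (-6)·(-1) = 6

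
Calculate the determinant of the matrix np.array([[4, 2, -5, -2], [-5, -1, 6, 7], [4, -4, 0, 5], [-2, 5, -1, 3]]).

Expand along row 3 (it has 1 zero):
  + (4) · M_31   where M_31 = det([2 -5 -2; -1 6 7; 5 -1 3]) = -82
  − (-4) · M_32   where M_32 = det([4 -5 -2; -5 6 7; -2 -1 3]) = 61
  − (5) · M_34   where M_34 = det([4 2 -5; -5 -1 6; -2 5 -1]) = -15
det = (+1)·(4)·(-82) + (-1)·(-4)·(61) + (-1)·(5)·(-15) = -9

The determinant is -9.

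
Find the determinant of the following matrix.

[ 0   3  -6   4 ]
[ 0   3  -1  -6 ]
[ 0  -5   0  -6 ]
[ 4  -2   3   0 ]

1160

Expand along column 1 (it has 3 zeros):
  − (4) · M_41   where M_41 = det([3 -6 4; 3 -1 -6; -5 0 -6]) = -290
det = (-1)·(4)·(-290) = 1160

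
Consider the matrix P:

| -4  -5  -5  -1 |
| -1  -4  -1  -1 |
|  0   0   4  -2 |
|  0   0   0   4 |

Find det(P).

P is block upper-triangular with a 2×2 block and a 2×2 block on the diagonal, so its determinant equals the product of the determinants of the diagonal blocks.
det of the 2×2 block = 11
det of the 2×2 block = 16
det = (11)·(16) = 176

|P| = 176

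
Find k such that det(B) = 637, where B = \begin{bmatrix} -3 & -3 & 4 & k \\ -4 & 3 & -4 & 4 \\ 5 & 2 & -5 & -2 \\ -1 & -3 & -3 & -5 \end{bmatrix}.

Expanding along the row containing k, det(B) is linear in k: det(B) = (-196)·k + (-147).
Set (-196)·k + (-147) = 637  ⇒  (-196)·k = 784  ⇒  k = -4.

k = -4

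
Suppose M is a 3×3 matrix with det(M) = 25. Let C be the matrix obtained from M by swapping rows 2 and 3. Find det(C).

Swapping two rows multiplies the determinant by −1.
det(C) = (-1)·(25) = -25

-25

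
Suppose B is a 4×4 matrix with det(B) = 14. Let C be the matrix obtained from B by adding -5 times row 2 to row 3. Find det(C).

det(C) = 14

Adding a multiple of one row to another leaves the determinant unchanged.
det(C) = (1)·(14) = 14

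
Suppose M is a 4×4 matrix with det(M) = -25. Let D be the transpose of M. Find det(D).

det(Mᵀ) = det(M).
det(D) = (1)·(-25) = -25

-25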